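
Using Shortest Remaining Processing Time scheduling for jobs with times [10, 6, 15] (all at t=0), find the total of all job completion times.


Since all jobs arrive at t=0, SRPT equals SPT ordering.
SPT order: [6, 10, 15]
Completion times:
  Job 1: p=6, C=6
  Job 2: p=10, C=16
  Job 3: p=15, C=31
Total completion time = 6 + 16 + 31 = 53

53


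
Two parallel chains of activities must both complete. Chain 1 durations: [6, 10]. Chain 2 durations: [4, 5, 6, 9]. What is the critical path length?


Path A total = 6 + 10 = 16
Path B total = 4 + 5 + 6 + 9 = 24
Critical path = longest path = max(16, 24) = 24

24


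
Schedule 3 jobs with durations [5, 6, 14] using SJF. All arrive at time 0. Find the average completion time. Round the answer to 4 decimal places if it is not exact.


SJF order (ascending): [5, 6, 14]
Completion times:
  Job 1: burst=5, C=5
  Job 2: burst=6, C=11
  Job 3: burst=14, C=25
Average completion = 41/3 = 13.6667

13.6667


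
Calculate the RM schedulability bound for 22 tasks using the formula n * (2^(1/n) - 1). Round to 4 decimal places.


Compute 2^(1/22) = 1.0320082797
Subtract 1: 1.0320082797 - 1 = 0.0320082797
Multiply by n: 22 * 0.0320082797 = 0.7041821534
Round to 4 dp: 0.7042

0.7042


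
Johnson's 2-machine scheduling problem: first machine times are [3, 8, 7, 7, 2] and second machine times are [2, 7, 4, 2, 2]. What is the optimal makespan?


Apply Johnson's rule:
  Group 1 (a <= b): [(5, 2, 2)]
  Group 2 (a > b): [(2, 8, 7), (3, 7, 4), (1, 3, 2), (4, 7, 2)]
Optimal job order: [5, 2, 3, 1, 4]
Schedule:
  Job 5: M1 done at 2, M2 done at 4
  Job 2: M1 done at 10, M2 done at 17
  Job 3: M1 done at 17, M2 done at 21
  Job 1: M1 done at 20, M2 done at 23
  Job 4: M1 done at 27, M2 done at 29
Makespan = 29

29


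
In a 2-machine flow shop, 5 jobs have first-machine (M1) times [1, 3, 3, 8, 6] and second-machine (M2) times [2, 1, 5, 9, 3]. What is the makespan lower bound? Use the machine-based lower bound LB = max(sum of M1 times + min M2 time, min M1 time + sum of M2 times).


LB1 = sum(M1 times) + min(M2 times) = 21 + 1 = 22
LB2 = min(M1 times) + sum(M2 times) = 1 + 20 = 21
Lower bound = max(LB1, LB2) = max(22, 21) = 22

22


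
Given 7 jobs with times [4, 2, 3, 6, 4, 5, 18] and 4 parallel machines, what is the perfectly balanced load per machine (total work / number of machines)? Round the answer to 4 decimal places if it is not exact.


Total processing time = 4 + 2 + 3 + 6 + 4 + 5 + 18 = 42
Number of machines = 4
Ideal balanced load = 42 / 4 = 10.5

10.5


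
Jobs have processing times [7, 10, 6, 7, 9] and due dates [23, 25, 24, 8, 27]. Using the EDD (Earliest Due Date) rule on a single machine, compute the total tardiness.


Sort by due date (EDD order): [(7, 8), (7, 23), (6, 24), (10, 25), (9, 27)]
Compute completion times and tardiness:
  Job 1: p=7, d=8, C=7, tardiness=max(0,7-8)=0
  Job 2: p=7, d=23, C=14, tardiness=max(0,14-23)=0
  Job 3: p=6, d=24, C=20, tardiness=max(0,20-24)=0
  Job 4: p=10, d=25, C=30, tardiness=max(0,30-25)=5
  Job 5: p=9, d=27, C=39, tardiness=max(0,39-27)=12
Total tardiness = 17

17


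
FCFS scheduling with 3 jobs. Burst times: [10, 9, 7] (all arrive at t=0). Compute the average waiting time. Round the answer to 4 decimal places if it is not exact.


FCFS order (as given): [10, 9, 7]
Waiting times:
  Job 1: wait = 0
  Job 2: wait = 10
  Job 3: wait = 19
Sum of waiting times = 29
Average waiting time = 29/3 = 9.6667

9.6667


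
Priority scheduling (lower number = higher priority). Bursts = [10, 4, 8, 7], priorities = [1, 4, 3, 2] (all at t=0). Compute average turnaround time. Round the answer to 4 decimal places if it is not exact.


Sort by priority (ascending = highest first):
Order: [(1, 10), (2, 7), (3, 8), (4, 4)]
Completion times:
  Priority 1, burst=10, C=10
  Priority 2, burst=7, C=17
  Priority 3, burst=8, C=25
  Priority 4, burst=4, C=29
Average turnaround = 81/4 = 20.25

20.25


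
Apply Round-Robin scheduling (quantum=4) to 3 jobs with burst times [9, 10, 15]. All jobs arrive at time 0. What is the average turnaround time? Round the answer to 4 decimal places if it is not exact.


Time quantum = 4
Execution trace:
  J1 runs 4 units, time = 4
  J2 runs 4 units, time = 8
  J3 runs 4 units, time = 12
  J1 runs 4 units, time = 16
  J2 runs 4 units, time = 20
  J3 runs 4 units, time = 24
  J1 runs 1 units, time = 25
  J2 runs 2 units, time = 27
  J3 runs 4 units, time = 31
  J3 runs 3 units, time = 34
Finish times: [25, 27, 34]
Average turnaround = 86/3 = 28.6667

28.6667


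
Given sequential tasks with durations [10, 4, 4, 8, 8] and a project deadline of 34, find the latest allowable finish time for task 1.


LF(activity 1) = deadline - sum of successor durations
Successors: activities 2 through 5 with durations [4, 4, 8, 8]
Sum of successor durations = 24
LF = 34 - 24 = 10

10


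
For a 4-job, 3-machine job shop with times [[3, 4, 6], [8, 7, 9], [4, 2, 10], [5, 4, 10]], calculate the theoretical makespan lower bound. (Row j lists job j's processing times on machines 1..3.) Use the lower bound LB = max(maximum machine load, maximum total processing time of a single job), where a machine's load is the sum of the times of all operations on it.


Machine loads:
  Machine 1: 3 + 8 + 4 + 5 = 20
  Machine 2: 4 + 7 + 2 + 4 = 17
  Machine 3: 6 + 9 + 10 + 10 = 35
Max machine load = 35
Job totals:
  Job 1: 13
  Job 2: 24
  Job 3: 16
  Job 4: 19
Max job total = 24
Lower bound = max(35, 24) = 35

35


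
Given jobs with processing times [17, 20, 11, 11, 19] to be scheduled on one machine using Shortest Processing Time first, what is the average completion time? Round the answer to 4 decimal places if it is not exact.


Sort jobs by processing time (SPT order): [11, 11, 17, 19, 20]
Compute completion times sequentially:
  Job 1: processing = 11, completes at 11
  Job 2: processing = 11, completes at 22
  Job 3: processing = 17, completes at 39
  Job 4: processing = 19, completes at 58
  Job 5: processing = 20, completes at 78
Sum of completion times = 208
Average completion time = 208/5 = 41.6

41.6


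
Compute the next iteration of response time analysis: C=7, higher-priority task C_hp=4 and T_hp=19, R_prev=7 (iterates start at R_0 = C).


R_next = C + ceil(R_prev / T_hp) * C_hp
ceil(7 / 19) = ceil(0.3684) = 1
Interference = 1 * 4 = 4
R_next = 7 + 4 = 11

11


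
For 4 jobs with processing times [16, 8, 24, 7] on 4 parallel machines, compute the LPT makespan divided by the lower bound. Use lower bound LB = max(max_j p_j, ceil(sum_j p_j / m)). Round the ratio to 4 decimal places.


LPT order: [24, 16, 8, 7]
Machine loads after assignment: [24, 16, 8, 7]
LPT makespan = 24
Lower bound = max(max_job, ceil(total/4)) = max(24, 14) = 24
Ratio = 24 / 24 = 1.0

1.0


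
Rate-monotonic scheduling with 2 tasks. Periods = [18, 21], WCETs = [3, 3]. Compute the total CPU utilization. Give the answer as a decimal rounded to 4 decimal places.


Compute individual utilizations (exact fractions):
  Task 1: C/T = 3/18 = 1/6 (approx. 0.1667)
  Task 2: C/T = 3/21 = 1/7 (approx. 0.1429)
Total utilization U = 1/6 + 1/7 = 13/42
Rounded to 4 decimal places: U = 0.3095
RM (Liu & Layland) bound for 2 tasks = 0.828427; compare with U = 13/42 (approx. 0.309524)
U <= bound, so schedulable by RM sufficient condition.

0.3095


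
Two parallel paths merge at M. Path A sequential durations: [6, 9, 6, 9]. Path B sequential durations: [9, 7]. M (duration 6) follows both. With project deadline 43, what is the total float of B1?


Forward pass: ES(B1) = sum of predecessors on chain B = 0
EF = ES + duration = 0 + 9 = 9
Backward pass: LF(M) = deadline = 43; LS(M) = 43 - 6 = 37
LF(B1) = LS(M) - sum(successors on chain B) = 37 - 7 = 30
LS = LF - duration = 30 - 9 = 21
Total float = LS - ES = 21 - 0 = 21

21


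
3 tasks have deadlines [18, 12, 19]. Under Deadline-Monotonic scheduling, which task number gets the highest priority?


Sort tasks by relative deadline (ascending):
  Task 2: deadline = 12
  Task 1: deadline = 18
  Task 3: deadline = 19
Priority order (highest first): [2, 1, 3]
Highest priority task = 2

2


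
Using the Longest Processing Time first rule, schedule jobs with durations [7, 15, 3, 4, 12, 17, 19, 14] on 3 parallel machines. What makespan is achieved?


Sort jobs in decreasing order (LPT): [19, 17, 15, 14, 12, 7, 4, 3]
Assign each job to the least loaded machine:
  Machine 1: jobs [19, 7, 4], load = 30
  Machine 2: jobs [17, 12, 3], load = 32
  Machine 3: jobs [15, 14], load = 29
Makespan = max load = 32

32


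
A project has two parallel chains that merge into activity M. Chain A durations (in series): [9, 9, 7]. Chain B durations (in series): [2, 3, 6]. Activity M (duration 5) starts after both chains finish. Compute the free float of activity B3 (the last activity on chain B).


ES(B3) = sum of predecessors on chain B = 5
EF(B3) = ES + duration = 5 + 6 = 11
Successor of B3 is M. ES(M) = max(sum(A), sum(B)) = max(25, 11) = 25
Free float = ES(successor) - EF(current) = 25 - 11 = 14

14


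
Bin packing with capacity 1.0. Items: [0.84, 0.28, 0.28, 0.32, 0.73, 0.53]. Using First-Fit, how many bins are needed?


Place items sequentially using First-Fit:
  Item 0.84 -> new Bin 1
  Item 0.28 -> new Bin 2
  Item 0.28 -> Bin 2 (now 0.56)
  Item 0.32 -> Bin 2 (now 0.88)
  Item 0.73 -> new Bin 3
  Item 0.53 -> new Bin 4
Total bins used = 4

4


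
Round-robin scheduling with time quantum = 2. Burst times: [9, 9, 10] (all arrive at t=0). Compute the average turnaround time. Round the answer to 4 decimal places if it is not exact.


Time quantum = 2
Execution trace:
  J1 runs 2 units, time = 2
  J2 runs 2 units, time = 4
  J3 runs 2 units, time = 6
  J1 runs 2 units, time = 8
  J2 runs 2 units, time = 10
  J3 runs 2 units, time = 12
  J1 runs 2 units, time = 14
  J2 runs 2 units, time = 16
  J3 runs 2 units, time = 18
  J1 runs 2 units, time = 20
  J2 runs 2 units, time = 22
  J3 runs 2 units, time = 24
  J1 runs 1 units, time = 25
  J2 runs 1 units, time = 26
  J3 runs 2 units, time = 28
Finish times: [25, 26, 28]
Average turnaround = 79/3 = 26.3333

26.3333


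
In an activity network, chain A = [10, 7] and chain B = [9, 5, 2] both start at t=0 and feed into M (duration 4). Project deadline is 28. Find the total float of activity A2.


Forward pass: ES(A2) = sum of predecessors on chain A = 10
EF = ES + duration = 10 + 7 = 17
Backward pass: LF(M) = deadline = 28; LS(M) = 28 - 4 = 24
LF(A2) = LS(M) - sum(successors on chain A) = 24 - 0 = 24
LS = LF - duration = 24 - 7 = 17
Total float = LS - ES = 17 - 10 = 7

7


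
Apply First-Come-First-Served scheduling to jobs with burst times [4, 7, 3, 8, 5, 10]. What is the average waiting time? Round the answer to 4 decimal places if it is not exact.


FCFS order (as given): [4, 7, 3, 8, 5, 10]
Waiting times:
  Job 1: wait = 0
  Job 2: wait = 4
  Job 3: wait = 11
  Job 4: wait = 14
  Job 5: wait = 22
  Job 6: wait = 27
Sum of waiting times = 78
Average waiting time = 78/6 = 13.0

13.0


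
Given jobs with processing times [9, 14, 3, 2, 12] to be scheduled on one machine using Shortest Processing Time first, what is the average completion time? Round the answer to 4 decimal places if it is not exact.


Sort jobs by processing time (SPT order): [2, 3, 9, 12, 14]
Compute completion times sequentially:
  Job 1: processing = 2, completes at 2
  Job 2: processing = 3, completes at 5
  Job 3: processing = 9, completes at 14
  Job 4: processing = 12, completes at 26
  Job 5: processing = 14, completes at 40
Sum of completion times = 87
Average completion time = 87/5 = 17.4

17.4


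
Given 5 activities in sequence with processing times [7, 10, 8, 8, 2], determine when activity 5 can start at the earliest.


Activity 5 starts after activities 1 through 4 complete.
Predecessor durations: [7, 10, 8, 8]
ES = 7 + 10 + 8 + 8 = 33

33


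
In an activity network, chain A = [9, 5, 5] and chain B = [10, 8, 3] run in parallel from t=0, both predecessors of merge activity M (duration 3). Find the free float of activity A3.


ES(A3) = sum of predecessors on chain A = 14
EF(A3) = ES + duration = 14 + 5 = 19
Successor of A3 is M. ES(M) = max(sum(A), sum(B)) = max(19, 21) = 21
Free float = ES(successor) - EF(current) = 21 - 19 = 2

2


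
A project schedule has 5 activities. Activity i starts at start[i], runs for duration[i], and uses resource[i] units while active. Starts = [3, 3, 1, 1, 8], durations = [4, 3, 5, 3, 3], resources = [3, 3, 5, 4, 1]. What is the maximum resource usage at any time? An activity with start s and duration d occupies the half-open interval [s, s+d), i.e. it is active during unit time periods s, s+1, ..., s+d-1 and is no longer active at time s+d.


Each activity i is active on [start_i, start_i + duration_i).
Compute total resource usage per time slot:
  t=0: active resources = [], total = 0
  t=1: active resources = [5, 4], total = 9
  t=2: active resources = [5, 4], total = 9
  t=3: active resources = [3, 3, 5, 4], total = 15
  t=4: active resources = [3, 3, 5], total = 11
  t=5: active resources = [3, 3, 5], total = 11
  t=6: active resources = [3], total = 3
  t=7: active resources = [], total = 0
  t=8: active resources = [1], total = 1
  t=9: active resources = [1], total = 1
  t=10: active resources = [1], total = 1
Peak resource demand = 15

15


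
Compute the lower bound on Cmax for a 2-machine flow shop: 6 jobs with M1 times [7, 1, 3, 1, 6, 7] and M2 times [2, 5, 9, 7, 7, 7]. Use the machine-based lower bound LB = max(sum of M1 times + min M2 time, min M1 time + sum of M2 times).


LB1 = sum(M1 times) + min(M2 times) = 25 + 2 = 27
LB2 = min(M1 times) + sum(M2 times) = 1 + 37 = 38
Lower bound = max(LB1, LB2) = max(27, 38) = 38

38


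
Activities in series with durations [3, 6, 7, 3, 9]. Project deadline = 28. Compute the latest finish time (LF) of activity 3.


LF(activity 3) = deadline - sum of successor durations
Successors: activities 4 through 5 with durations [3, 9]
Sum of successor durations = 12
LF = 28 - 12 = 16

16


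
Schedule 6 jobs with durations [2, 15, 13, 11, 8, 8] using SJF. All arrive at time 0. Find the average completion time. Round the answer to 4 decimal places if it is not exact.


SJF order (ascending): [2, 8, 8, 11, 13, 15]
Completion times:
  Job 1: burst=2, C=2
  Job 2: burst=8, C=10
  Job 3: burst=8, C=18
  Job 4: burst=11, C=29
  Job 5: burst=13, C=42
  Job 6: burst=15, C=57
Average completion = 158/6 = 26.3333

26.3333


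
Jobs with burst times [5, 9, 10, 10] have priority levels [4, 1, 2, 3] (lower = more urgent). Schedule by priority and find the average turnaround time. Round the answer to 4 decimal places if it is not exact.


Sort by priority (ascending = highest first):
Order: [(1, 9), (2, 10), (3, 10), (4, 5)]
Completion times:
  Priority 1, burst=9, C=9
  Priority 2, burst=10, C=19
  Priority 3, burst=10, C=29
  Priority 4, burst=5, C=34
Average turnaround = 91/4 = 22.75

22.75


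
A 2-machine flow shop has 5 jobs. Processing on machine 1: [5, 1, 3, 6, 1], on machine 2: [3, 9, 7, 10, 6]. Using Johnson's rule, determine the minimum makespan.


Apply Johnson's rule:
  Group 1 (a <= b): [(2, 1, 9), (5, 1, 6), (3, 3, 7), (4, 6, 10)]
  Group 2 (a > b): [(1, 5, 3)]
Optimal job order: [2, 5, 3, 4, 1]
Schedule:
  Job 2: M1 done at 1, M2 done at 10
  Job 5: M1 done at 2, M2 done at 16
  Job 3: M1 done at 5, M2 done at 23
  Job 4: M1 done at 11, M2 done at 33
  Job 1: M1 done at 16, M2 done at 36
Makespan = 36

36


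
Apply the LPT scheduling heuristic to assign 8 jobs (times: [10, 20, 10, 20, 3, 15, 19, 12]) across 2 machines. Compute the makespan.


Sort jobs in decreasing order (LPT): [20, 20, 19, 15, 12, 10, 10, 3]
Assign each job to the least loaded machine:
  Machine 1: jobs [20, 19, 10, 3], load = 52
  Machine 2: jobs [20, 15, 12, 10], load = 57
Makespan = max load = 57

57


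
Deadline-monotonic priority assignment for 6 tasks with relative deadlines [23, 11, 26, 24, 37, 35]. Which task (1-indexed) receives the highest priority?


Sort tasks by relative deadline (ascending):
  Task 2: deadline = 11
  Task 1: deadline = 23
  Task 4: deadline = 24
  Task 3: deadline = 26
  Task 6: deadline = 35
  Task 5: deadline = 37
Priority order (highest first): [2, 1, 4, 3, 6, 5]
Highest priority task = 2

2


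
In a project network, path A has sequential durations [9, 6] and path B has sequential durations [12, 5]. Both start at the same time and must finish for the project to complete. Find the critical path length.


Path A total = 9 + 6 = 15
Path B total = 12 + 5 = 17
Critical path = longest path = max(15, 17) = 17

17


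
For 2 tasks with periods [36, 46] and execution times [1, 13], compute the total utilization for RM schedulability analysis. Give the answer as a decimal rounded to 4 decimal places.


Compute individual utilizations (exact fractions):
  Task 1: C/T = 1/36 (approx. 0.0278)
  Task 2: C/T = 13/46 (approx. 0.2826)
Total utilization U = 1/36 + 13/46 = 257/828
Rounded to 4 decimal places: U = 0.3104
RM (Liu & Layland) bound for 2 tasks = 0.828427; compare with U = 257/828 (approx. 0.310386)
U <= bound, so schedulable by RM sufficient condition.

0.3104


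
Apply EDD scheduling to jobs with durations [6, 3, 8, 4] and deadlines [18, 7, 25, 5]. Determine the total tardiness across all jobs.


Sort by due date (EDD order): [(4, 5), (3, 7), (6, 18), (8, 25)]
Compute completion times and tardiness:
  Job 1: p=4, d=5, C=4, tardiness=max(0,4-5)=0
  Job 2: p=3, d=7, C=7, tardiness=max(0,7-7)=0
  Job 3: p=6, d=18, C=13, tardiness=max(0,13-18)=0
  Job 4: p=8, d=25, C=21, tardiness=max(0,21-25)=0
Total tardiness = 0

0


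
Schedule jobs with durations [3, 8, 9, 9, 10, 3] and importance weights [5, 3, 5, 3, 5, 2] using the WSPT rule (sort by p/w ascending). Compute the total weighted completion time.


Compute p/w ratios and sort ascending (WSPT): [(3, 5), (3, 2), (9, 5), (10, 5), (8, 3), (9, 3)]
Compute weighted completion times:
  Job (p=3,w=5): C=3, w*C=5*3=15
  Job (p=3,w=2): C=6, w*C=2*6=12
  Job (p=9,w=5): C=15, w*C=5*15=75
  Job (p=10,w=5): C=25, w*C=5*25=125
  Job (p=8,w=3): C=33, w*C=3*33=99
  Job (p=9,w=3): C=42, w*C=3*42=126
Total weighted completion time = 452

452


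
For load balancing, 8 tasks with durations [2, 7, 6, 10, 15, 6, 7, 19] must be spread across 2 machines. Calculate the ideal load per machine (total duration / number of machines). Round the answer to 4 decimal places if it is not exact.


Total processing time = 2 + 7 + 6 + 10 + 15 + 6 + 7 + 19 = 72
Number of machines = 2
Ideal balanced load = 72 / 2 = 36.0

36.0


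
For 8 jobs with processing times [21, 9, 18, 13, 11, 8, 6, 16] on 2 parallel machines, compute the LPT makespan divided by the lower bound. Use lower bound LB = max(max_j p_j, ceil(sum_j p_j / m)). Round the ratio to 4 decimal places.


LPT order: [21, 18, 16, 13, 11, 9, 8, 6]
Machine loads after assignment: [51, 51]
LPT makespan = 51
Lower bound = max(max_job, ceil(total/2)) = max(21, 51) = 51
Ratio = 51 / 51 = 1.0

1.0


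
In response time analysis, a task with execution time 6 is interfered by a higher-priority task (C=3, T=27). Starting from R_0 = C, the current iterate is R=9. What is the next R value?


R_next = C + ceil(R_prev / T_hp) * C_hp
ceil(9 / 27) = ceil(0.3333) = 1
Interference = 1 * 3 = 3
R_next = 6 + 3 = 9
R_next = R_prev, so the iteration has converged (response time = 9).

9


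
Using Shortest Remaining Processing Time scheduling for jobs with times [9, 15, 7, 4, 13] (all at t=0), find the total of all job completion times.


Since all jobs arrive at t=0, SRPT equals SPT ordering.
SPT order: [4, 7, 9, 13, 15]
Completion times:
  Job 1: p=4, C=4
  Job 2: p=7, C=11
  Job 3: p=9, C=20
  Job 4: p=13, C=33
  Job 5: p=15, C=48
Total completion time = 4 + 11 + 20 + 33 + 48 = 116

116


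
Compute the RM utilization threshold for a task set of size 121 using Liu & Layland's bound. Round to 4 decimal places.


Compute 2^(1/121) = 1.0057449283
Subtract 1: 1.0057449283 - 1 = 0.0057449283
Multiply by n: 121 * 0.0057449283 = 0.6951363243
Round to 4 dp: 0.6951

0.6951


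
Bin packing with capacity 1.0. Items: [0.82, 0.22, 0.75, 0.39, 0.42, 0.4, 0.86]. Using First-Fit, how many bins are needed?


Place items sequentially using First-Fit:
  Item 0.82 -> new Bin 1
  Item 0.22 -> new Bin 2
  Item 0.75 -> Bin 2 (now 0.97)
  Item 0.39 -> new Bin 3
  Item 0.42 -> Bin 3 (now 0.81)
  Item 0.4 -> new Bin 4
  Item 0.86 -> new Bin 5
Total bins used = 5

5


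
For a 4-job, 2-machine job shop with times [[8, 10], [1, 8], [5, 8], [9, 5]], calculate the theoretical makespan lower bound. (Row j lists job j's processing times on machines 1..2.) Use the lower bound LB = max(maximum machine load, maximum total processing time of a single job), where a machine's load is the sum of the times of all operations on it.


Machine loads:
  Machine 1: 8 + 1 + 5 + 9 = 23
  Machine 2: 10 + 8 + 8 + 5 = 31
Max machine load = 31
Job totals:
  Job 1: 18
  Job 2: 9
  Job 3: 13
  Job 4: 14
Max job total = 18
Lower bound = max(31, 18) = 31

31


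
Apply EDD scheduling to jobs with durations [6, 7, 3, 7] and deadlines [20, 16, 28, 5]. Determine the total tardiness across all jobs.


Sort by due date (EDD order): [(7, 5), (7, 16), (6, 20), (3, 28)]
Compute completion times and tardiness:
  Job 1: p=7, d=5, C=7, tardiness=max(0,7-5)=2
  Job 2: p=7, d=16, C=14, tardiness=max(0,14-16)=0
  Job 3: p=6, d=20, C=20, tardiness=max(0,20-20)=0
  Job 4: p=3, d=28, C=23, tardiness=max(0,23-28)=0
Total tardiness = 2

2


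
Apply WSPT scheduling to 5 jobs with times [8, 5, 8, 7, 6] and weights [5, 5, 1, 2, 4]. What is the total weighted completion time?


Compute p/w ratios and sort ascending (WSPT): [(5, 5), (6, 4), (8, 5), (7, 2), (8, 1)]
Compute weighted completion times:
  Job (p=5,w=5): C=5, w*C=5*5=25
  Job (p=6,w=4): C=11, w*C=4*11=44
  Job (p=8,w=5): C=19, w*C=5*19=95
  Job (p=7,w=2): C=26, w*C=2*26=52
  Job (p=8,w=1): C=34, w*C=1*34=34
Total weighted completion time = 250

250


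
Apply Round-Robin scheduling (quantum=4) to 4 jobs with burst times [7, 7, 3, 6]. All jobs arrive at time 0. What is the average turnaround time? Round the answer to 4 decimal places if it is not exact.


Time quantum = 4
Execution trace:
  J1 runs 4 units, time = 4
  J2 runs 4 units, time = 8
  J3 runs 3 units, time = 11
  J4 runs 4 units, time = 15
  J1 runs 3 units, time = 18
  J2 runs 3 units, time = 21
  J4 runs 2 units, time = 23
Finish times: [18, 21, 11, 23]
Average turnaround = 73/4 = 18.25

18.25


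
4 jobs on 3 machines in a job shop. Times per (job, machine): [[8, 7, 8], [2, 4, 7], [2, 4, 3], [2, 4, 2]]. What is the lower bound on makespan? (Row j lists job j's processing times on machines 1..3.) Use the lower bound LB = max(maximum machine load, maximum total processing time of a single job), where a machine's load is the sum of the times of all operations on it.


Machine loads:
  Machine 1: 8 + 2 + 2 + 2 = 14
  Machine 2: 7 + 4 + 4 + 4 = 19
  Machine 3: 8 + 7 + 3 + 2 = 20
Max machine load = 20
Job totals:
  Job 1: 23
  Job 2: 13
  Job 3: 9
  Job 4: 8
Max job total = 23
Lower bound = max(20, 23) = 23

23


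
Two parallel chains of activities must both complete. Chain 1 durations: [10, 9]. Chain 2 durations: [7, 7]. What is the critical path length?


Path A total = 10 + 9 = 19
Path B total = 7 + 7 = 14
Critical path = longest path = max(19, 14) = 19

19


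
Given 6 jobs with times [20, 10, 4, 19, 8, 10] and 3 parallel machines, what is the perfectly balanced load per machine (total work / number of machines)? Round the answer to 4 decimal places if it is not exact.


Total processing time = 20 + 10 + 4 + 19 + 8 + 10 = 71
Number of machines = 3
Ideal balanced load = 71 / 3 = 23.6667

23.6667


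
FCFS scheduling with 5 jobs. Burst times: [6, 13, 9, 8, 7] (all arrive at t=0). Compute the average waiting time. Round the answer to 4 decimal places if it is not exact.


FCFS order (as given): [6, 13, 9, 8, 7]
Waiting times:
  Job 1: wait = 0
  Job 2: wait = 6
  Job 3: wait = 19
  Job 4: wait = 28
  Job 5: wait = 36
Sum of waiting times = 89
Average waiting time = 89/5 = 17.8

17.8


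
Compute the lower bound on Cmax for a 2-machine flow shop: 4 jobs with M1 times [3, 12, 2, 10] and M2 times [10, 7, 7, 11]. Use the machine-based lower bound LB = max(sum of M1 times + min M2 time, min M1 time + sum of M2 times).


LB1 = sum(M1 times) + min(M2 times) = 27 + 7 = 34
LB2 = min(M1 times) + sum(M2 times) = 2 + 35 = 37
Lower bound = max(LB1, LB2) = max(34, 37) = 37

37


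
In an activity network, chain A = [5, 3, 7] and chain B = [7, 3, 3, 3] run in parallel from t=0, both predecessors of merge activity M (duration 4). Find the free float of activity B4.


ES(B4) = sum of predecessors on chain B = 13
EF(B4) = ES + duration = 13 + 3 = 16
Successor of B4 is M. ES(M) = max(sum(A), sum(B)) = max(15, 16) = 16
Free float = ES(successor) - EF(current) = 16 - 16 = 0

0


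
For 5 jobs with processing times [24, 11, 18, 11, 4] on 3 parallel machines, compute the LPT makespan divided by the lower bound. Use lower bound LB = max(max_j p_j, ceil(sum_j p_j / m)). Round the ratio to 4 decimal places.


LPT order: [24, 18, 11, 11, 4]
Machine loads after assignment: [24, 22, 22]
LPT makespan = 24
Lower bound = max(max_job, ceil(total/3)) = max(24, 23) = 24
Ratio = 24 / 24 = 1.0

1.0


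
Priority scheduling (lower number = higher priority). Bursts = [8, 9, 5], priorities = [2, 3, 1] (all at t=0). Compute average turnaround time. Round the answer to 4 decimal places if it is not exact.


Sort by priority (ascending = highest first):
Order: [(1, 5), (2, 8), (3, 9)]
Completion times:
  Priority 1, burst=5, C=5
  Priority 2, burst=8, C=13
  Priority 3, burst=9, C=22
Average turnaround = 40/3 = 13.3333

13.3333


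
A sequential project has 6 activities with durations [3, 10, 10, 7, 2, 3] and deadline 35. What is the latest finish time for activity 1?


LF(activity 1) = deadline - sum of successor durations
Successors: activities 2 through 6 with durations [10, 10, 7, 2, 3]
Sum of successor durations = 32
LF = 35 - 32 = 3

3


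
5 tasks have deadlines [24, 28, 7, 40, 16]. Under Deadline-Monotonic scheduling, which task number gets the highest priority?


Sort tasks by relative deadline (ascending):
  Task 3: deadline = 7
  Task 5: deadline = 16
  Task 1: deadline = 24
  Task 2: deadline = 28
  Task 4: deadline = 40
Priority order (highest first): [3, 5, 1, 2, 4]
Highest priority task = 3

3


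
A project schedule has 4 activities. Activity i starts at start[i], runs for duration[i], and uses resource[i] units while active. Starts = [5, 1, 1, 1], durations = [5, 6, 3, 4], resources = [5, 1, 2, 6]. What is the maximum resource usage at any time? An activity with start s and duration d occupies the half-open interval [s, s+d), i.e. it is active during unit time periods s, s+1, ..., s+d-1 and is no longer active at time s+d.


Each activity i is active on [start_i, start_i + duration_i).
Compute total resource usage per time slot:
  t=0: active resources = [], total = 0
  t=1: active resources = [1, 2, 6], total = 9
  t=2: active resources = [1, 2, 6], total = 9
  t=3: active resources = [1, 2, 6], total = 9
  t=4: active resources = [1, 6], total = 7
  t=5: active resources = [5, 1], total = 6
  t=6: active resources = [5, 1], total = 6
  t=7: active resources = [5], total = 5
  t=8: active resources = [5], total = 5
  t=9: active resources = [5], total = 5
Peak resource demand = 9

9


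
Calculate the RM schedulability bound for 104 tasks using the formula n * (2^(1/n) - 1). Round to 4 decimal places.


Compute 2^(1/104) = 1.0066871365
Subtract 1: 1.0066871365 - 1 = 0.0066871365
Multiply by n: 104 * 0.0066871365 = 0.6954621960
Round to 4 dp: 0.6955

0.6955


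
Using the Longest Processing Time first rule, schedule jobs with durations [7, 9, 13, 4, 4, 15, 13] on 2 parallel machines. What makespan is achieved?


Sort jobs in decreasing order (LPT): [15, 13, 13, 9, 7, 4, 4]
Assign each job to the least loaded machine:
  Machine 1: jobs [15, 9, 7], load = 31
  Machine 2: jobs [13, 13, 4, 4], load = 34
Makespan = max load = 34

34


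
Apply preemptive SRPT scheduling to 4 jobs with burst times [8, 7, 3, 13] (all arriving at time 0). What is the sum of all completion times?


Since all jobs arrive at t=0, SRPT equals SPT ordering.
SPT order: [3, 7, 8, 13]
Completion times:
  Job 1: p=3, C=3
  Job 2: p=7, C=10
  Job 3: p=8, C=18
  Job 4: p=13, C=31
Total completion time = 3 + 10 + 18 + 31 = 62

62


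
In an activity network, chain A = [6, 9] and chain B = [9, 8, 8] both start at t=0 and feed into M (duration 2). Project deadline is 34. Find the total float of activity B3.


Forward pass: ES(B3) = sum of predecessors on chain B = 17
EF = ES + duration = 17 + 8 = 25
Backward pass: LF(M) = deadline = 34; LS(M) = 34 - 2 = 32
LF(B3) = LS(M) - sum(successors on chain B) = 32 - 0 = 32
LS = LF - duration = 32 - 8 = 24
Total float = LS - ES = 24 - 17 = 7

7


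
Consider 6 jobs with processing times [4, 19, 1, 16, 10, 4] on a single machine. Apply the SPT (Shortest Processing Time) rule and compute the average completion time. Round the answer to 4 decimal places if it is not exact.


Sort jobs by processing time (SPT order): [1, 4, 4, 10, 16, 19]
Compute completion times sequentially:
  Job 1: processing = 1, completes at 1
  Job 2: processing = 4, completes at 5
  Job 3: processing = 4, completes at 9
  Job 4: processing = 10, completes at 19
  Job 5: processing = 16, completes at 35
  Job 6: processing = 19, completes at 54
Sum of completion times = 123
Average completion time = 123/6 = 20.5

20.5


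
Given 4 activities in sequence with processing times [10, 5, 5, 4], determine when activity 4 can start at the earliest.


Activity 4 starts after activities 1 through 3 complete.
Predecessor durations: [10, 5, 5]
ES = 10 + 5 + 5 = 20

20


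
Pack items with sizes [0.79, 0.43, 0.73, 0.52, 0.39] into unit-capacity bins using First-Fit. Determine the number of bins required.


Place items sequentially using First-Fit:
  Item 0.79 -> new Bin 1
  Item 0.43 -> new Bin 2
  Item 0.73 -> new Bin 3
  Item 0.52 -> Bin 2 (now 0.95)
  Item 0.39 -> new Bin 4
Total bins used = 4

4


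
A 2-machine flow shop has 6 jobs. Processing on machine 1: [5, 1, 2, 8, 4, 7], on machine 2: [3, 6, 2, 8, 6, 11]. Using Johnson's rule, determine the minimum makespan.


Apply Johnson's rule:
  Group 1 (a <= b): [(2, 1, 6), (3, 2, 2), (5, 4, 6), (6, 7, 11), (4, 8, 8)]
  Group 2 (a > b): [(1, 5, 3)]
Optimal job order: [2, 3, 5, 6, 4, 1]
Schedule:
  Job 2: M1 done at 1, M2 done at 7
  Job 3: M1 done at 3, M2 done at 9
  Job 5: M1 done at 7, M2 done at 15
  Job 6: M1 done at 14, M2 done at 26
  Job 4: M1 done at 22, M2 done at 34
  Job 1: M1 done at 27, M2 done at 37
Makespan = 37

37


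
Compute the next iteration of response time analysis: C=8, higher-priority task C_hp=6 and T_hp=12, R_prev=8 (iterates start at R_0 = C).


R_next = C + ceil(R_prev / T_hp) * C_hp
ceil(8 / 12) = ceil(0.6667) = 1
Interference = 1 * 6 = 6
R_next = 8 + 6 = 14

14


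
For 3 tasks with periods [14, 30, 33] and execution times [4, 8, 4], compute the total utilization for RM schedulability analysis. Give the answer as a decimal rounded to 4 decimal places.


Compute individual utilizations (exact fractions):
  Task 1: C/T = 4/14 = 2/7 (approx. 0.2857)
  Task 2: C/T = 8/30 = 4/15 (approx. 0.2667)
  Task 3: C/T = 4/33 (approx. 0.1212)
Total utilization U = 2/7 + 4/15 + 4/33 = 778/1155
Rounded to 4 decimal places: U = 0.6736
RM (Liu & Layland) bound for 3 tasks = 0.779763; compare with U = 778/1155 (approx. 0.673593)
U <= bound, so schedulable by RM sufficient condition.

0.6736


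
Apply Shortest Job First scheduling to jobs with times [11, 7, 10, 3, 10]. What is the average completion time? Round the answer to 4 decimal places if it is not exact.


SJF order (ascending): [3, 7, 10, 10, 11]
Completion times:
  Job 1: burst=3, C=3
  Job 2: burst=7, C=10
  Job 3: burst=10, C=20
  Job 4: burst=10, C=30
  Job 5: burst=11, C=41
Average completion = 104/5 = 20.8

20.8


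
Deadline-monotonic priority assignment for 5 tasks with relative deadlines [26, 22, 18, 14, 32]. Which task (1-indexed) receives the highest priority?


Sort tasks by relative deadline (ascending):
  Task 4: deadline = 14
  Task 3: deadline = 18
  Task 2: deadline = 22
  Task 1: deadline = 26
  Task 5: deadline = 32
Priority order (highest first): [4, 3, 2, 1, 5]
Highest priority task = 4

4


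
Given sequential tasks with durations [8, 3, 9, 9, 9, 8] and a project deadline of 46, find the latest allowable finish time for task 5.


LF(activity 5) = deadline - sum of successor durations
Successors: activities 6 through 6 with durations [8]
Sum of successor durations = 8
LF = 46 - 8 = 38

38


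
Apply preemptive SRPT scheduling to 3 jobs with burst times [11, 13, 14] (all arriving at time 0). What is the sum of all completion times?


Since all jobs arrive at t=0, SRPT equals SPT ordering.
SPT order: [11, 13, 14]
Completion times:
  Job 1: p=11, C=11
  Job 2: p=13, C=24
  Job 3: p=14, C=38
Total completion time = 11 + 24 + 38 = 73

73


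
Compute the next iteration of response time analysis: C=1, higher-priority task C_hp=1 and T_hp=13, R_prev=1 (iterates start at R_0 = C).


R_next = C + ceil(R_prev / T_hp) * C_hp
ceil(1 / 13) = ceil(0.0769) = 1
Interference = 1 * 1 = 1
R_next = 1 + 1 = 2

2


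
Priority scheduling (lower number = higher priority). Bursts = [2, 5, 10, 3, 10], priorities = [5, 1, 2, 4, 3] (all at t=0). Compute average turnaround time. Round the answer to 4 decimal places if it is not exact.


Sort by priority (ascending = highest first):
Order: [(1, 5), (2, 10), (3, 10), (4, 3), (5, 2)]
Completion times:
  Priority 1, burst=5, C=5
  Priority 2, burst=10, C=15
  Priority 3, burst=10, C=25
  Priority 4, burst=3, C=28
  Priority 5, burst=2, C=30
Average turnaround = 103/5 = 20.6

20.6


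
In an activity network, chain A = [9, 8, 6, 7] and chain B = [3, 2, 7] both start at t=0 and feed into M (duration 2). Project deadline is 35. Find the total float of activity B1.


Forward pass: ES(B1) = sum of predecessors on chain B = 0
EF = ES + duration = 0 + 3 = 3
Backward pass: LF(M) = deadline = 35; LS(M) = 35 - 2 = 33
LF(B1) = LS(M) - sum(successors on chain B) = 33 - 9 = 24
LS = LF - duration = 24 - 3 = 21
Total float = LS - ES = 21 - 0 = 21

21


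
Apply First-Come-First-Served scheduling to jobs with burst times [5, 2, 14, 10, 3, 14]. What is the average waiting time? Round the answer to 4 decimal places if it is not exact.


FCFS order (as given): [5, 2, 14, 10, 3, 14]
Waiting times:
  Job 1: wait = 0
  Job 2: wait = 5
  Job 3: wait = 7
  Job 4: wait = 21
  Job 5: wait = 31
  Job 6: wait = 34
Sum of waiting times = 98
Average waiting time = 98/6 = 16.3333

16.3333


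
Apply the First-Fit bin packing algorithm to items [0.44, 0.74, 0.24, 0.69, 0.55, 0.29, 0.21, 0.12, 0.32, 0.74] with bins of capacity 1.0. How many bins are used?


Place items sequentially using First-Fit:
  Item 0.44 -> new Bin 1
  Item 0.74 -> new Bin 2
  Item 0.24 -> Bin 1 (now 0.68)
  Item 0.69 -> new Bin 3
  Item 0.55 -> new Bin 4
  Item 0.29 -> Bin 1 (now 0.97)
  Item 0.21 -> Bin 2 (now 0.95)
  Item 0.12 -> Bin 3 (now 0.81)
  Item 0.32 -> Bin 4 (now 0.87)
  Item 0.74 -> new Bin 5
Total bins used = 5

5


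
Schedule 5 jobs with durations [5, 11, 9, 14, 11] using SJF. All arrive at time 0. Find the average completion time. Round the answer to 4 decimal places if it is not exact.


SJF order (ascending): [5, 9, 11, 11, 14]
Completion times:
  Job 1: burst=5, C=5
  Job 2: burst=9, C=14
  Job 3: burst=11, C=25
  Job 4: burst=11, C=36
  Job 5: burst=14, C=50
Average completion = 130/5 = 26.0

26.0


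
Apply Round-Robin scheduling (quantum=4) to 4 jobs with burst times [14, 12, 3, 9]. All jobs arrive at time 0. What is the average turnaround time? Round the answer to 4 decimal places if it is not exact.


Time quantum = 4
Execution trace:
  J1 runs 4 units, time = 4
  J2 runs 4 units, time = 8
  J3 runs 3 units, time = 11
  J4 runs 4 units, time = 15
  J1 runs 4 units, time = 19
  J2 runs 4 units, time = 23
  J4 runs 4 units, time = 27
  J1 runs 4 units, time = 31
  J2 runs 4 units, time = 35
  J4 runs 1 units, time = 36
  J1 runs 2 units, time = 38
Finish times: [38, 35, 11, 36]
Average turnaround = 120/4 = 30.0

30.0


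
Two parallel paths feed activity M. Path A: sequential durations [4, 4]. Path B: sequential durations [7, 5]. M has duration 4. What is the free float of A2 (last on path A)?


ES(A2) = sum of predecessors on chain A = 4
EF(A2) = ES + duration = 4 + 4 = 8
Successor of A2 is M. ES(M) = max(sum(A), sum(B)) = max(8, 12) = 12
Free float = ES(successor) - EF(current) = 12 - 8 = 4

4


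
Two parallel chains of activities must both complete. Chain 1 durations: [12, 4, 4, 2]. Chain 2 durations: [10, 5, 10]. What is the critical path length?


Path A total = 12 + 4 + 4 + 2 = 22
Path B total = 10 + 5 + 10 = 25
Critical path = longest path = max(22, 25) = 25

25


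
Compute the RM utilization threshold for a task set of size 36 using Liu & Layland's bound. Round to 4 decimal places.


Compute 2^(1/36) = 1.0194406437
Subtract 1: 1.0194406437 - 1 = 0.0194406437
Multiply by n: 36 * 0.0194406437 = 0.6998631732
Round to 4 dp: 0.6999

0.6999


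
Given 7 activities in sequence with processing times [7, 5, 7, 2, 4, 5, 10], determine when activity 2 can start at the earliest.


Activity 2 starts after activities 1 through 1 complete.
Predecessor durations: [7]
ES = 7 = 7

7


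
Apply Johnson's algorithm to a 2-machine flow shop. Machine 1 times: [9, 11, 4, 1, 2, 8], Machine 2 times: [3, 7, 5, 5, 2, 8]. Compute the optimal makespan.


Apply Johnson's rule:
  Group 1 (a <= b): [(4, 1, 5), (5, 2, 2), (3, 4, 5), (6, 8, 8)]
  Group 2 (a > b): [(2, 11, 7), (1, 9, 3)]
Optimal job order: [4, 5, 3, 6, 2, 1]
Schedule:
  Job 4: M1 done at 1, M2 done at 6
  Job 5: M1 done at 3, M2 done at 8
  Job 3: M1 done at 7, M2 done at 13
  Job 6: M1 done at 15, M2 done at 23
  Job 2: M1 done at 26, M2 done at 33
  Job 1: M1 done at 35, M2 done at 38
Makespan = 38

38


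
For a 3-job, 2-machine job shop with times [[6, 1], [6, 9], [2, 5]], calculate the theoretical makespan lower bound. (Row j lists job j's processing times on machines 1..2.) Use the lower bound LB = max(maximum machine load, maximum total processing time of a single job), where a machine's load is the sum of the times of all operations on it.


Machine loads:
  Machine 1: 6 + 6 + 2 = 14
  Machine 2: 1 + 9 + 5 = 15
Max machine load = 15
Job totals:
  Job 1: 7
  Job 2: 15
  Job 3: 7
Max job total = 15
Lower bound = max(15, 15) = 15

15


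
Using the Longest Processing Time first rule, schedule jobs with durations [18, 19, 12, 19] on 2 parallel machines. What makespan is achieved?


Sort jobs in decreasing order (LPT): [19, 19, 18, 12]
Assign each job to the least loaded machine:
  Machine 1: jobs [19, 18], load = 37
  Machine 2: jobs [19, 12], load = 31
Makespan = max load = 37

37


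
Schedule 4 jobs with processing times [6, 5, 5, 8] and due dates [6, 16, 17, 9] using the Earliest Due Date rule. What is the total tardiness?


Sort by due date (EDD order): [(6, 6), (8, 9), (5, 16), (5, 17)]
Compute completion times and tardiness:
  Job 1: p=6, d=6, C=6, tardiness=max(0,6-6)=0
  Job 2: p=8, d=9, C=14, tardiness=max(0,14-9)=5
  Job 3: p=5, d=16, C=19, tardiness=max(0,19-16)=3
  Job 4: p=5, d=17, C=24, tardiness=max(0,24-17)=7
Total tardiness = 15

15


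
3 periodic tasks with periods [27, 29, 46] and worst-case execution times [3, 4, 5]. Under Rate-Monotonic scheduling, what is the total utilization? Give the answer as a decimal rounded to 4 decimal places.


Compute individual utilizations (exact fractions):
  Task 1: C/T = 3/27 = 1/9 (approx. 0.1111)
  Task 2: C/T = 4/29 (approx. 0.1379)
  Task 3: C/T = 5/46 (approx. 0.1087)
Total utilization U = 1/9 + 4/29 + 5/46 = 4295/12006
Rounded to 4 decimal places: U = 0.3577
RM (Liu & Layland) bound for 3 tasks = 0.779763; compare with U = 4295/12006 (approx. 0.357738)
U <= bound, so schedulable by RM sufficient condition.

0.3577
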